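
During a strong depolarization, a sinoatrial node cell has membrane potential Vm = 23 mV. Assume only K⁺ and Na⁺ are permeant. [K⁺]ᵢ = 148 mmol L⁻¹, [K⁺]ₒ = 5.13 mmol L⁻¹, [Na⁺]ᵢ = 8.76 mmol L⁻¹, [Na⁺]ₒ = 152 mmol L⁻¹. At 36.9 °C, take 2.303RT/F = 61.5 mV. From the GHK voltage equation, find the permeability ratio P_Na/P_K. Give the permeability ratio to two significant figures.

Let α = P_Na/P_K. GHK: Vm = 61.5·log₁₀[(Kₒ + α·Naₒ)/(Kᵢ + α·Naᵢ)].
10^(Vm/61.5) = 10^(23.0/61.5) = 2.3658
So 2.3658·(Kᵢ + α·Naᵢ) = Kₒ + α·Naₒ → α = (2.3658·148.0 − 5.13) / (152.0 − 2.3658·8.76)
α = (350.1 − 5.13) / (152.0 − 20.72) = 345/131.3 = 2.628

2.6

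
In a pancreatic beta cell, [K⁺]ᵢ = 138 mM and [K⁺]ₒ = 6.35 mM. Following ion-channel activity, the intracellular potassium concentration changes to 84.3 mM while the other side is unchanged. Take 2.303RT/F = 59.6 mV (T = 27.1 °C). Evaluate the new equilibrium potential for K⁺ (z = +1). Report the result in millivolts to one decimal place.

After the shift: [K⁺]_out = 6.35, [K⁺]_in = 84.3 mM.
E_new = (59.6/1)·log₁₀(6.35/84.3) = 59.60 · (-1.1231) = -66.93 mV

-66.9 mV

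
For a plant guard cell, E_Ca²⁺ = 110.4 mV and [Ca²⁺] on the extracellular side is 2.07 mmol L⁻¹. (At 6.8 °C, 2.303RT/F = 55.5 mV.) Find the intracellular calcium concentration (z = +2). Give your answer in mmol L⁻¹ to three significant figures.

0.000218 mmol L⁻¹

Nernst: E = (55.5/2) · log₁₀([out]/[in]), so log₁₀([out]/[in]) = 110.4 × 2 / 55.5 = 3.9784.
[out]/[in] = 10^(3.9784) = 9514.
[in] = 2.07 / 9514 = 0.0002176 mmol L⁻¹.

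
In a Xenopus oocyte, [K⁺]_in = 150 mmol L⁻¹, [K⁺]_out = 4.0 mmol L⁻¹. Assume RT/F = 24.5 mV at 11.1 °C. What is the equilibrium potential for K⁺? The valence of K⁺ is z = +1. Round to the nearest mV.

-89 mV

E = (24.5/z) · ln([K⁺]_out/[K⁺]_in) with z = +1.
= (24.5/1) · ln(4.0/150) = 24.50 · ln(0.02667)
= 24.50 · (-3.6243) = -88.80 mV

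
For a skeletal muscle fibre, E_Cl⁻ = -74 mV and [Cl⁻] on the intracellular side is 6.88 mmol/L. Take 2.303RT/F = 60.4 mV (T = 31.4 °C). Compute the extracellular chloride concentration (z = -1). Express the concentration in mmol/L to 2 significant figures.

120 mmol/L

Nernst: E = (60.4/-1) · log₁₀([out]/[in]), so log₁₀([out]/[in]) = -74.0 × -1 / 60.4 = 1.2252.
[out]/[in] = 10^(1.2252) = 16.79.
[out] = 16.79 × 6.88 = 115.5 mmol/L.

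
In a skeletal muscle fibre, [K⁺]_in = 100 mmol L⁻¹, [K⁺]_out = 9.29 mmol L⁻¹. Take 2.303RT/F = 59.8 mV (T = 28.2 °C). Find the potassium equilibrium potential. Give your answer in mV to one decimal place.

E = (59.8/z) · log₁₀([K⁺]_out/[K⁺]_in) with z = +1.
= (59.8/1) · log₁₀(9.29/100) = 59.80 · log₁₀(0.0929)
= 59.80 · (-1.0320) = -61.71 mV

-61.7 mV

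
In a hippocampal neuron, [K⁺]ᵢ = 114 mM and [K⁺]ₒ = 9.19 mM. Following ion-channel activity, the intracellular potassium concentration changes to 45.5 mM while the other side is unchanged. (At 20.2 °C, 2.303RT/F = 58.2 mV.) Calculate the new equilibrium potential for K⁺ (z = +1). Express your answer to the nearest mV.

-40 mV

After the shift: [K⁺]_out = 9.19, [K⁺]_in = 45.5 mM.
E_new = (58.2/1)·log₁₀(9.19/45.5) = 58.20 · (-0.6947) = -40.43 mV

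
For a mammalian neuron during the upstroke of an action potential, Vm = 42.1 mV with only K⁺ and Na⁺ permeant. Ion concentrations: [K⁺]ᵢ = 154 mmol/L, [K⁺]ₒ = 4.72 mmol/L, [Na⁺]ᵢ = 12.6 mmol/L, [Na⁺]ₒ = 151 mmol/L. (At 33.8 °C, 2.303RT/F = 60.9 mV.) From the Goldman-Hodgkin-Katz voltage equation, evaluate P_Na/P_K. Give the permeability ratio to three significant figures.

8.44

Let α = P_Na/P_K. GHK: Vm = 60.9·log₁₀[(Kₒ + α·Naₒ)/(Kᵢ + α·Naᵢ)].
10^(Vm/60.9) = 10^(42.1/60.9) = 4.9124
So 4.9124·(Kᵢ + α·Naᵢ) = Kₒ + α·Naₒ → α = (4.9124·154.0 − 4.72) / (151.0 − 4.9124·12.6)
α = (756.5 − 4.72) / (151.0 − 61.9) = 751.8/89.1 = 8.437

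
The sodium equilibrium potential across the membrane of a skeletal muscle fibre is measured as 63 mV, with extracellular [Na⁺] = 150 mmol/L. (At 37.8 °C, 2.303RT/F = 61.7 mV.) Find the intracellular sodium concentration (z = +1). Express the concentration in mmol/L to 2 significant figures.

14 mmol/L

Nernst: E = (61.7/1) · log₁₀([out]/[in]), so log₁₀([out]/[in]) = 63.0 × 1 / 61.7 = 1.0211.
[out]/[in] = 10^(1.0211) = 10.5.
[in] = 150 / 10.5 = 14.29 mmol/L.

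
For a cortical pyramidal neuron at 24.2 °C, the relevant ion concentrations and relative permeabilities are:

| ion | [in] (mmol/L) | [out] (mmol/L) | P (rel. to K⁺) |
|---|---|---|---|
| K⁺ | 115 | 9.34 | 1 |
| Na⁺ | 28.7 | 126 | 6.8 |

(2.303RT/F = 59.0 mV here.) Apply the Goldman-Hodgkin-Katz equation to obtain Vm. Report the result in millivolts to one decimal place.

26.3 mV

Vm = 59.0 · log₁₀[(Σ P·[cation]ₒ + Σ P·[anion]ᵢ) / (Σ P·[cation]ᵢ + Σ P·[anion]ₒ)]
Numerator = 1×9.34 + 6.8×126 = 866.1
Denominator = 1×115 + 6.8×28.7 = 310.2
Vm = 59.0 · log₁₀(2.7926) = 59.0 × (0.4460) = 26.31 mV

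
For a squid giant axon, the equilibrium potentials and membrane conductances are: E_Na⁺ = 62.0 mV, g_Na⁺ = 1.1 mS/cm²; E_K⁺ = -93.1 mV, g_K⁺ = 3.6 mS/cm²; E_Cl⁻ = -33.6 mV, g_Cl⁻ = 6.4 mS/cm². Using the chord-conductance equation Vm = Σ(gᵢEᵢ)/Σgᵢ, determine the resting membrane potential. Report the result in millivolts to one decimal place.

-43.4 mV

Σ gᵢEᵢ = 1.1·(62.0) + 3.6·(-93.1) + 6.4·(-33.6) = -482.00
Σ gᵢ = 1.1 + 3.6 + 6.4 = 11.1
Vm = -482.00 / 11.1 = -43.42 mV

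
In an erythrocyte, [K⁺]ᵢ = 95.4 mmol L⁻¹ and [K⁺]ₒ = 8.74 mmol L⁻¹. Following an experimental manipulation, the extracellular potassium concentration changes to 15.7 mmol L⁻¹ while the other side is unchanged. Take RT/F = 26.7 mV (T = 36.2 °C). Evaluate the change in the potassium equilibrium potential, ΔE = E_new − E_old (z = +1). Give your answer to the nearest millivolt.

E_old = (26.7/1)·ln(8.74/95.4) = -63.82 mV
E_new = (26.7/1)·ln(15.7/95.4) = -48.18 mV
ΔE = -48.18 − (-63.82) = 15.64 mV

16 mV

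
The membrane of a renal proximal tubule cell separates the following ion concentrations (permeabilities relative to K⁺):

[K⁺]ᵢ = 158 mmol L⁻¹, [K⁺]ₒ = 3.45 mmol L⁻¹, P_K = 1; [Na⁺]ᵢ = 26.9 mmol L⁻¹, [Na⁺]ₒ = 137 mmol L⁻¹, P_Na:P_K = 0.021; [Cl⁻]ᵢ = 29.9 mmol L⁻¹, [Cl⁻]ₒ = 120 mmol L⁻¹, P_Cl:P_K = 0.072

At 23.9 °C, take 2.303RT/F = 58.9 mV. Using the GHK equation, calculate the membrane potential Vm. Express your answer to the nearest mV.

Vm = 58.9 · log₁₀[(Σ P·[cation]ₒ + Σ P·[anion]ᵢ) / (Σ P·[cation]ᵢ + Σ P·[anion]ₒ)]
Numerator = 1×3.45 + 0.021×137 + 0.072×29.9 = 8.48
Denominator = 1×158 + 0.021×26.9 + 0.072×120 = 167.2
Vm = 58.9 · log₁₀(0.050715) = 58.9 × (-1.2949) = -76.27 mV

-76 mV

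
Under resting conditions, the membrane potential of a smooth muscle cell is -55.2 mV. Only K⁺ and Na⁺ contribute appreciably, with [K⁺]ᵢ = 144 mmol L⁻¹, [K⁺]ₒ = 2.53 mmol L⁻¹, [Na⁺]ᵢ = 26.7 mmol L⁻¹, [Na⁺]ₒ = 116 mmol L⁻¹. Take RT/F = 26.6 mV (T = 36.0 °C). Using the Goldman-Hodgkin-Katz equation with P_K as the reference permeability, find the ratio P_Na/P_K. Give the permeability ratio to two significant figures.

0.14

Let α = P_Na/P_K. GHK: Vm = 26.6·ln[(Kₒ + α·Naₒ)/(Kᵢ + α·Naᵢ)].
e^(Vm/26.6) = e^(-55.2/26.6) = 0.12553
So 0.12553·(Kᵢ + α·Naᵢ) = Kₒ + α·Naₒ → α = (0.12553·144.0 − 2.53) / (116.0 − 0.12553·26.7)
α = (18.08 − 2.53) / (116.0 − 3.352) = 15.55/112.6 = 0.138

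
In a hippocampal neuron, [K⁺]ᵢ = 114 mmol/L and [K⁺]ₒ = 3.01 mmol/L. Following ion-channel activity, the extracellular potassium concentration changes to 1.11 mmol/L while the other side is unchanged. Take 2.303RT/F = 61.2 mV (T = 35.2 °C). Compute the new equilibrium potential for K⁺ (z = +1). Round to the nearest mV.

After the shift: [K⁺]_out = 1.11, [K⁺]_in = 114 mmol/L.
E_new = (61.2/1)·log₁₀(1.11/114) = 61.20 · (-2.0116) = -123.11 mV

-123 mV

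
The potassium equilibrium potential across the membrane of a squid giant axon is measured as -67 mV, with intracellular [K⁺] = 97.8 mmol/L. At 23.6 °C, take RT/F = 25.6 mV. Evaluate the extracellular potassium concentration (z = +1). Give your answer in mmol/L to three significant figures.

7.14 mmol/L

Nernst: E = (25.6/1) · ln([out]/[in]), so ln([out]/[in]) = -67.0 × 1 / 25.6 = -2.6172.
[out]/[in] = e^(-2.6172) = 0.07301.
[out] = 0.07301 × 97.8 = 7.14 mmol/L.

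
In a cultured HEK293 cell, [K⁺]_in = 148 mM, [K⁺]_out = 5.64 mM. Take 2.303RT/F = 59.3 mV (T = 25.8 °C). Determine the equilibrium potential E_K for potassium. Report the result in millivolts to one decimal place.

E = (59.3/z) · log₁₀([K⁺]_out/[K⁺]_in) with z = +1.
= (59.3/1) · log₁₀(5.64/148) = 59.30 · log₁₀(0.03811)
= 59.30 · (-1.4190) = -84.15 mV

-84.1 mV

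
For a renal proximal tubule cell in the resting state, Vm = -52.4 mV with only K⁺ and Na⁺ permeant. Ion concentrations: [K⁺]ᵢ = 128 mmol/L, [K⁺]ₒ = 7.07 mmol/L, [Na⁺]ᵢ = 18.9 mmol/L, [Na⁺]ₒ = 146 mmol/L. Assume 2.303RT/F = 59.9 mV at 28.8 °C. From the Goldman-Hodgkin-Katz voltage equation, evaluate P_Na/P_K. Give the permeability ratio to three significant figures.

Let α = P_Na/P_K. GHK: Vm = 59.9·log₁₀[(Kₒ + α·Naₒ)/(Kᵢ + α·Naᵢ)].
10^(Vm/59.9) = 10^(-52.4/59.9) = 0.13342
So 0.13342·(Kᵢ + α·Naᵢ) = Kₒ + α·Naₒ → α = (0.13342·128.0 − 7.07) / (146.0 − 0.13342·18.9)
α = (17.08 − 7.07) / (146.0 − 2.522) = 10.01/143.5 = 0.06975

0.0697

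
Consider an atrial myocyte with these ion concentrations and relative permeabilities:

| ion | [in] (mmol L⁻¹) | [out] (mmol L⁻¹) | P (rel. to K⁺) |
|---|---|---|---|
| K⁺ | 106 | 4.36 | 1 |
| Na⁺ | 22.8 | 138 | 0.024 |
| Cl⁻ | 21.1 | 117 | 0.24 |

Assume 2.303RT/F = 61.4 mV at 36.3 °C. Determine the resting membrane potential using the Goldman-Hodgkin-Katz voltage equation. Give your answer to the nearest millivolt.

Vm = 61.4 · log₁₀[(Σ P·[cation]ₒ + Σ P·[anion]ᵢ) / (Σ P·[cation]ᵢ + Σ P·[anion]ₒ)]
Numerator = 1×4.36 + 0.024×138 + 0.24×21.1 = 12.74
Denominator = 1×106 + 0.024×22.8 + 0.24×117 = 134.6
Vm = 61.4 · log₁₀(0.094602) = 61.4 × (-1.0241) = -62.88 mV

-63 mV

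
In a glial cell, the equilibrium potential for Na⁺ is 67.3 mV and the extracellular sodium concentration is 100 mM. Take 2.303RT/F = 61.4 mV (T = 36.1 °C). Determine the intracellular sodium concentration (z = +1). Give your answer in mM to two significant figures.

8.0 mM

Nernst: E = (61.4/1) · log₁₀([out]/[in]), so log₁₀([out]/[in]) = 67.3 × 1 / 61.4 = 1.0961.
[out]/[in] = 10^(1.0961) = 12.48.
[in] = 100 / 12.48 = 8.015 mM.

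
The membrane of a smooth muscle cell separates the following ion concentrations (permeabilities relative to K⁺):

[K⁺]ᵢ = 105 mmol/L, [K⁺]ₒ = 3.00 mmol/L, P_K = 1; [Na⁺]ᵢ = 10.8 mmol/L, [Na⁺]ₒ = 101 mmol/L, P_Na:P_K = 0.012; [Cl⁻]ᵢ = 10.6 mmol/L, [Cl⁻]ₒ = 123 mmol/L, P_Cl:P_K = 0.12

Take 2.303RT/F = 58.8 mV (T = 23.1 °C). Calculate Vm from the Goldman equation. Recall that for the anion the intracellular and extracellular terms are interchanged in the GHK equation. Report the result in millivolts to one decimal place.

-78.8 mV

Vm = 58.8 · log₁₀[(Σ P·[cation]ₒ + Σ P·[anion]ᵢ) / (Σ P·[cation]ᵢ + Σ P·[anion]ₒ)]
Numerator = 1×3.00 + 0.012×101 + 0.12×10.6 = 5.484
Denominator = 1×105 + 0.012×10.8 + 0.12×123 = 119.9
Vm = 58.8 · log₁₀(0.045742) = 58.8 × (-1.3397) = -78.77 mV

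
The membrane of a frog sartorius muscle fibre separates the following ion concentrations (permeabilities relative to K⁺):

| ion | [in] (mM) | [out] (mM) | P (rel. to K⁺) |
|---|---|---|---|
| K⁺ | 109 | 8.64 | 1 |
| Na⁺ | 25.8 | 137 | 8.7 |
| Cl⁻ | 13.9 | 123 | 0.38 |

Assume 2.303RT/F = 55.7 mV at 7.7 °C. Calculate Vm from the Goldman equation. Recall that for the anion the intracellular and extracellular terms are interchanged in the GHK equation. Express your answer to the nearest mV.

28 mV

Vm = 55.7 · log₁₀[(Σ P·[cation]ₒ + Σ P·[anion]ᵢ) / (Σ P·[cation]ᵢ + Σ P·[anion]ₒ)]
Numerator = 1×8.64 + 8.7×137 + 0.38×13.9 = 1206
Denominator = 1×109 + 8.7×25.8 + 0.38×123 = 380.2
Vm = 55.7 · log₁₀(3.1715) = 55.7 × (0.5013) = 27.92 mV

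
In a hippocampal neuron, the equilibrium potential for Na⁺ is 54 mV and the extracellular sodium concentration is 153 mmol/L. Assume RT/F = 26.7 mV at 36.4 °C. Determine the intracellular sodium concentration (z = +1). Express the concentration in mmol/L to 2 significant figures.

20 mmol/L

Nernst: E = (26.7/1) · ln([out]/[in]), so ln([out]/[in]) = 54.0 × 1 / 26.7 = 2.0225.
[out]/[in] = e^(2.0225) = 7.557.
[in] = 153 / 7.557 = 20.25 mmol/L.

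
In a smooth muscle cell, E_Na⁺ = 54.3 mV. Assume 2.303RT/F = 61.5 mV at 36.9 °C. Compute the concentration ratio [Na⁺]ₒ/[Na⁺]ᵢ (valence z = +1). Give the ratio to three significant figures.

7.64

log₁₀([out]/[in]) = E·z/(61.5) = 54.3 × 1 / 61.5 = 0.8829
[out]/[in] = 10^(0.8829) = 7.637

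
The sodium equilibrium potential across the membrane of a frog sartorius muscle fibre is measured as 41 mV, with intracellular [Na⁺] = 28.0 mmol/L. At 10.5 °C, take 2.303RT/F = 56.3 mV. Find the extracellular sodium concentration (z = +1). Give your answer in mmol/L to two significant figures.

Nernst: E = (56.3/1) · log₁₀([out]/[in]), so log₁₀([out]/[in]) = 41.0 × 1 / 56.3 = 0.7282.
[out]/[in] = 10^(0.7282) = 5.349.
[out] = 5.349 × 28.0 = 149.8 mmol/L.

150 mmol/L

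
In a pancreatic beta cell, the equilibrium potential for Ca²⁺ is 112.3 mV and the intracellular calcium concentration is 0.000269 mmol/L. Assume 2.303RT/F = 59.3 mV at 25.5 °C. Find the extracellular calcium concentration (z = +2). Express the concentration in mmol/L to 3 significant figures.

1.65 mmol/L

Nernst: E = (59.3/2) · log₁₀([out]/[in]), so log₁₀([out]/[in]) = 112.3 × 2 / 59.3 = 3.7875.
[out]/[in] = 10^(3.7875) = 6131.
[out] = 6131 × 0.000269 = 1.649 mmol/L.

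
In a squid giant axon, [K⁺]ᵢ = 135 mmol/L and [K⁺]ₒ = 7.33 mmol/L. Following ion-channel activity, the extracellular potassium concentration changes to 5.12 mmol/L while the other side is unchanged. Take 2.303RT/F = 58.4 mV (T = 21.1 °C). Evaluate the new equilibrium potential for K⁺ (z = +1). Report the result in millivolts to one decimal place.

-83.0 mV

After the shift: [K⁺]_out = 5.12, [K⁺]_in = 135 mmol/L.
E_new = (58.4/1)·log₁₀(5.12/135) = 58.40 · (-1.4211) = -82.99 mV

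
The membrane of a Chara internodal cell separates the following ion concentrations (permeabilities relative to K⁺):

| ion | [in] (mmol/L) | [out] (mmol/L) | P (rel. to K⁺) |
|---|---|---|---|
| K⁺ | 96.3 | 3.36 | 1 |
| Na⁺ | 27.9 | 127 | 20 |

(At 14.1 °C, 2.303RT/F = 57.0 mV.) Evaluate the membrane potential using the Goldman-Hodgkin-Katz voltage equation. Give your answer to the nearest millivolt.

34 mV

Vm = 57.0 · log₁₀[(Σ P·[cation]ₒ + Σ P·[anion]ᵢ) / (Σ P·[cation]ᵢ + Σ P·[anion]ₒ)]
Numerator = 1×3.36 + 20×127 = 2543
Denominator = 1×96.3 + 20×27.9 = 654.3
Vm = 57.0 · log₁₀(3.8871) = 57.0 × (0.5896) = 33.61 mV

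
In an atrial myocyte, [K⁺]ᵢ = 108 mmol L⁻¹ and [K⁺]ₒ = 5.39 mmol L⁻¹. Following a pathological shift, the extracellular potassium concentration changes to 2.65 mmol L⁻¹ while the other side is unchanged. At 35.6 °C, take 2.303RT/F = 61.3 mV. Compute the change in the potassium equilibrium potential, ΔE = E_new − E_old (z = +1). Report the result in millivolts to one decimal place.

-18.9 mV

E_old = (61.3/1)·log₁₀(5.39/108) = -79.80 mV
E_new = (61.3/1)·log₁₀(2.65/108) = -98.70 mV
ΔE = -98.70 − (-79.80) = -18.90 mV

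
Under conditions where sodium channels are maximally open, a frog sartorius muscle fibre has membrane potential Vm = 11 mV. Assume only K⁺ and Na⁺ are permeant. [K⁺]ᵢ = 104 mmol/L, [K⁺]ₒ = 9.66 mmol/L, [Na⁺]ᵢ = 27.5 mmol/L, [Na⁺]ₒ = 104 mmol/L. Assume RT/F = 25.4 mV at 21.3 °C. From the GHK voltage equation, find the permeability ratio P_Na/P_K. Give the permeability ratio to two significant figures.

Let α = P_Na/P_K. GHK: Vm = 25.4·ln[(Kₒ + α·Naₒ)/(Kᵢ + α·Naᵢ)].
e^(Vm/25.4) = e^(11.0/25.4) = 1.542
So 1.542·(Kᵢ + α·Naᵢ) = Kₒ + α·Naₒ → α = (1.542·104.0 − 9.66) / (104.0 − 1.542·27.5)
α = (160.4 − 9.66) / (104.0 − 42.4) = 150.7/61.6 = 2.447

2.4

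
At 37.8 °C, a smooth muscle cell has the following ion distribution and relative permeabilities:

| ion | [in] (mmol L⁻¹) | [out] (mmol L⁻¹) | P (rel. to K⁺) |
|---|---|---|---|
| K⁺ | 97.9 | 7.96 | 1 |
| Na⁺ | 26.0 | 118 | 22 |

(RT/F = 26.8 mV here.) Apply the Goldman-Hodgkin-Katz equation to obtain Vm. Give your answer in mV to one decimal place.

36.4 mV

Vm = 26.8 · ln[(Σ P·[cation]ₒ + Σ P·[anion]ᵢ) / (Σ P·[cation]ᵢ + Σ P·[anion]ₒ)]
Numerator = 1×7.96 + 22×118 = 2604
Denominator = 1×97.9 + 22×26.0 = 669.9
Vm = 26.8 · ln(3.8871) = 26.8 × (1.3577) = 36.39 mV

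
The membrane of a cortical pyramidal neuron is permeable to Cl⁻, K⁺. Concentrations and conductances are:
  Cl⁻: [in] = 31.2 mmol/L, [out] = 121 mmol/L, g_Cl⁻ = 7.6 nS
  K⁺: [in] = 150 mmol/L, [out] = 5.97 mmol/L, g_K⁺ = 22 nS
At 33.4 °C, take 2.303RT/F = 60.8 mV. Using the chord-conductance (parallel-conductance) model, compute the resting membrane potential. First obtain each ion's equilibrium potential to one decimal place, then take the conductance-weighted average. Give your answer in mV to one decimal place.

-72.4 mV

E_Cl⁻ = (60.8/-1)·log₁₀(121/31.2) = -35.8 mV
E_K⁺ = (60.8/1)·log₁₀(5.97/150) = -85.1 mV
Vm = (Σ gᵢEᵢ)/(Σ gᵢ) = (7.6·-35.8 + 22·-85.1) / (7.6 + 22)
= -2144.28 / 29.6 = -72.44 mV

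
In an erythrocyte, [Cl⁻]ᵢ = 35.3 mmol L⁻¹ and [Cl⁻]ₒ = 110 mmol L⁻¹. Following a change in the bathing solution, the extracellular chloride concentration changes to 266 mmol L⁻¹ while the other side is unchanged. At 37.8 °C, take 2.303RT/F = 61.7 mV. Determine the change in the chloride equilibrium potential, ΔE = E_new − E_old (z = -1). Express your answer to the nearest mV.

-24 mV

E_old = (61.7/-1)·log₁₀(110/35.3) = -30.46 mV
E_new = (61.7/-1)·log₁₀(266/35.3) = -54.12 mV
ΔE = -54.12 − (-30.46) = -23.66 mV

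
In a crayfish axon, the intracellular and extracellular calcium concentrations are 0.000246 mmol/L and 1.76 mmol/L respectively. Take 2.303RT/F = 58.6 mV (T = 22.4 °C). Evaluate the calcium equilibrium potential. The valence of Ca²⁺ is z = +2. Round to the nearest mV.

E = (58.6/z) · log₁₀([Ca²⁺]_out/[Ca²⁺]_in) with z = +2.
= (58.6/2) · log₁₀(1.76/0.000246) = 29.30 · log₁₀(7154)
= 29.30 · (3.8546) = 112.94 mV

113 mV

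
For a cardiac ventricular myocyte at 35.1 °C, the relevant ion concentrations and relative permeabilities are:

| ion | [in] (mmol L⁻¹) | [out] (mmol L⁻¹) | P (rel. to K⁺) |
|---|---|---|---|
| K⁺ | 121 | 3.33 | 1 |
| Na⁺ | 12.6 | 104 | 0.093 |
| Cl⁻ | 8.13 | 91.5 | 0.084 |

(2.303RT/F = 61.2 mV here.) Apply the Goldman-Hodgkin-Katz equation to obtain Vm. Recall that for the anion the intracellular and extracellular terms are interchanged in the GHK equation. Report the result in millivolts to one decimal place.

-59.8 mV

Vm = 61.2 · log₁₀[(Σ P·[cation]ₒ + Σ P·[anion]ᵢ) / (Σ P·[cation]ᵢ + Σ P·[anion]ₒ)]
Numerator = 1×3.33 + 0.093×104 + 0.084×8.13 = 13.68
Denominator = 1×121 + 0.093×12.6 + 0.084×91.5 = 129.9
Vm = 61.2 · log₁₀(0.10538) = 61.2 × (-0.9772) = -59.81 mV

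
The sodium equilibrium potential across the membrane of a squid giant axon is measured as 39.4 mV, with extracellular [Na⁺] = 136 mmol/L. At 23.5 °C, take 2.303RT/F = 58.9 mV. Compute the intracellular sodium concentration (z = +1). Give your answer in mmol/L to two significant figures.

29 mmol/L

Nernst: E = (58.9/1) · log₁₀([out]/[in]), so log₁₀([out]/[in]) = 39.4 × 1 / 58.9 = 0.6689.
[out]/[in] = 10^(0.6689) = 4.666.
[in] = 136 / 4.666 = 29.15 mmol/L.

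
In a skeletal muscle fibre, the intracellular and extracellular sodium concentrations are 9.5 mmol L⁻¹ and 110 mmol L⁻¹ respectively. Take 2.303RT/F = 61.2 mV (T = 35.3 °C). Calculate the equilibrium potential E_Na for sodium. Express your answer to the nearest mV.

E = (61.2/z) · log₁₀([Na⁺]_out/[Na⁺]_in) with z = +1.
= (61.2/1) · log₁₀(110/9.5) = 61.20 · log₁₀(11.58)
= 61.20 · (1.0637) = 65.10 mV

65 mV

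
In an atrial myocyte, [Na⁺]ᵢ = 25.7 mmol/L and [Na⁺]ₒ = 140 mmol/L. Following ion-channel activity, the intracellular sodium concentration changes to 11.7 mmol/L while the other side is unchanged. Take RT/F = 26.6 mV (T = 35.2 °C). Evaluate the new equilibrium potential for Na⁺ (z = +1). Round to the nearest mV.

After the shift: [Na⁺]_out = 140, [Na⁺]_in = 11.7 mmol/L.
E_new = (26.6/1)·ln(140/11.7) = 26.60 · (2.4821) = 66.02 mV

66 mV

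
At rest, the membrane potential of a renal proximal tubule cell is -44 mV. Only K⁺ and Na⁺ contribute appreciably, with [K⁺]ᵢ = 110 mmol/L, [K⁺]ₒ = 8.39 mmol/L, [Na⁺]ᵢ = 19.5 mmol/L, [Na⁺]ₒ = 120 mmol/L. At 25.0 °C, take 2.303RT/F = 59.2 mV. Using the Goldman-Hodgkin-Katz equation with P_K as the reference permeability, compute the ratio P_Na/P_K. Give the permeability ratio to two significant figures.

Let α = P_Na/P_K. GHK: Vm = 59.2·log₁₀[(Kₒ + α·Naₒ)/(Kᵢ + α·Naᵢ)].
10^(Vm/59.2) = 10^(-44.0/59.2) = 0.18062
So 0.18062·(Kᵢ + α·Naᵢ) = Kₒ + α·Naₒ → α = (0.18062·110.0 − 8.39) / (120.0 − 0.18062·19.5)
α = (19.87 − 8.39) / (120.0 − 3.522) = 11.48/116.5 = 0.09854

0.099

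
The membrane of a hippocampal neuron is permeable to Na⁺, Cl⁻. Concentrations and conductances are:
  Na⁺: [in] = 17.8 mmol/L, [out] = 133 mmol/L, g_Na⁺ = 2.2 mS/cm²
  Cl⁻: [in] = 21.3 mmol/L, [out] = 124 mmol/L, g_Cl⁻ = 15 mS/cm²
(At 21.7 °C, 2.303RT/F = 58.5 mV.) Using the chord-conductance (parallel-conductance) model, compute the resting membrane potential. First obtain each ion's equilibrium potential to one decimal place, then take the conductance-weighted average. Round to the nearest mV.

E_Na⁺ = (58.5/1)·log₁₀(133/17.8) = 51.1 mV
E_Cl⁻ = (58.5/-1)·log₁₀(124/21.3) = -44.8 mV
Vm = (Σ gᵢEᵢ)/(Σ gᵢ) = (2.2·51.1 + 15·-44.8) / (2.2 + 15)
= -559.58 / 17.2 = -32.53 mV

-33 mV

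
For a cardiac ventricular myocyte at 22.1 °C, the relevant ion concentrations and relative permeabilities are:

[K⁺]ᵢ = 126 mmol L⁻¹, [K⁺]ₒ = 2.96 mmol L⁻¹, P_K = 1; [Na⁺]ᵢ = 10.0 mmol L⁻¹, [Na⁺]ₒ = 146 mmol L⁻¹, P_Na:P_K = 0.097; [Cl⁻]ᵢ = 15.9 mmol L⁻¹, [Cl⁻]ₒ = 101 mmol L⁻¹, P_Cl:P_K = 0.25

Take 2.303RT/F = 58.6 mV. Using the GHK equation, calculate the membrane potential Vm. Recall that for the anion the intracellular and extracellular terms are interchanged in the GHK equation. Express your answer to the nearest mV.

-50 mV

Vm = 58.6 · log₁₀[(Σ P·[cation]ₒ + Σ P·[anion]ᵢ) / (Σ P·[cation]ᵢ + Σ P·[anion]ₒ)]
Numerator = 1×2.96 + 0.097×146 + 0.25×15.9 = 21.1
Denominator = 1×126 + 0.097×10.0 + 0.25×101 = 152.2
Vm = 58.6 · log₁₀(0.1386) = 58.6 × (-0.8583) = -50.29 mV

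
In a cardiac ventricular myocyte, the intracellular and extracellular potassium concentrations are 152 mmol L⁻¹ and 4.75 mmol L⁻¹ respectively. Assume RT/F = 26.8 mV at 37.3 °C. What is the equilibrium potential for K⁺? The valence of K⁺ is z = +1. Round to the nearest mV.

E = (26.8/z) · ln([K⁺]_out/[K⁺]_in) with z = +1.
= (26.8/1) · ln(4.75/152) = 26.80 · ln(0.03125)
= 26.80 · (-3.4657) = -92.88 mV

-93 mV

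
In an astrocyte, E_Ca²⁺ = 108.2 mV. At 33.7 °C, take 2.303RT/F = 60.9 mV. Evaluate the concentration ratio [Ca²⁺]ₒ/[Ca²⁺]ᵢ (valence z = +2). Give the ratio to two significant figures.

3600

log₁₀([out]/[in]) = E·z/(60.9) = 108.2 × 2 / 60.9 = 3.5534
[out]/[in] = 10^(3.5534) = 3576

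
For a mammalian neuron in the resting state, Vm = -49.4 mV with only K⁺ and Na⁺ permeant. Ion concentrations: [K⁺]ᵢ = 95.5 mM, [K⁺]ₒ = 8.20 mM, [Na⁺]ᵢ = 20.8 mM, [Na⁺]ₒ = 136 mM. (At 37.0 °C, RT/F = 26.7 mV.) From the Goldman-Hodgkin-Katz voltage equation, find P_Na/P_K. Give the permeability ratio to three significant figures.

Let α = P_Na/P_K. GHK: Vm = 26.7·ln[(Kₒ + α·Naₒ)/(Kᵢ + α·Naᵢ)].
e^(Vm/26.7) = e^(-49.4/26.7) = 0.15721
So 0.15721·(Kᵢ + α·Naᵢ) = Kₒ + α·Naₒ → α = (0.15721·95.5 − 8.2) / (136.0 − 0.15721·20.8)
α = (15.01 − 8.2) / (136.0 − 3.27) = 6.813/132.7 = 0.05133

0.0513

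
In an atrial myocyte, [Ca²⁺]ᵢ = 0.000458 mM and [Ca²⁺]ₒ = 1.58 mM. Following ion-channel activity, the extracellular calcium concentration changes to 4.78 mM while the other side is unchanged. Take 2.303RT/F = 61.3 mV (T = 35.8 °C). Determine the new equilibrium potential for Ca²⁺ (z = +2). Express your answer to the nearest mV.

After the shift: [Ca²⁺]_out = 4.78, [Ca²⁺]_in = 0.000458 mM.
E_new = (61.3/2)·log₁₀(4.78/0.000458) = 30.65 · (4.0186) = 123.17 mV

123 mV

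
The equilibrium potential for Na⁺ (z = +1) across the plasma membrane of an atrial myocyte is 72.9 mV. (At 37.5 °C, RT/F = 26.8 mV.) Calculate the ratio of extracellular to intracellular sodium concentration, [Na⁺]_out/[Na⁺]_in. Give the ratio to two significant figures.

15

ln([out]/[in]) = E·z/(26.8) = 72.9 × 1 / 26.8 = 2.7201
[out]/[in] = e^(2.7201) = 15.18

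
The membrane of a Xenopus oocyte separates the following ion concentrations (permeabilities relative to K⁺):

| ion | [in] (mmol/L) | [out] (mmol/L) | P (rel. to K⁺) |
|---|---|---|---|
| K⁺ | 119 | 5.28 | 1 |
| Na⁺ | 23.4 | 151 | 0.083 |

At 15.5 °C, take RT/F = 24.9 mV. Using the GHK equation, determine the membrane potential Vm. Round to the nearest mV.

-48 mV

Vm = 24.9 · ln[(Σ P·[cation]ₒ + Σ P·[anion]ᵢ) / (Σ P·[cation]ᵢ + Σ P·[anion]ₒ)]
Numerator = 1×5.28 + 0.083×151 = 17.81
Denominator = 1×119 + 0.083×23.4 = 120.9
Vm = 24.9 · ln(0.14729) = 24.9 × (-1.9154) = -47.69 mV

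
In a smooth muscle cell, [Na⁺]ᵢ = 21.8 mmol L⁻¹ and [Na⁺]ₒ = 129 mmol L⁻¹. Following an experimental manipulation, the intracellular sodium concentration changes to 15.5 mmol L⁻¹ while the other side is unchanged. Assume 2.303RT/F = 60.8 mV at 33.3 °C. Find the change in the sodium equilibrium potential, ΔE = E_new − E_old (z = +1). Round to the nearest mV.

E_old = (60.8/1)·log₁₀(129/21.8) = 46.95 mV
E_new = (60.8/1)·log₁₀(129/15.5) = 55.95 mV
ΔE = 55.95 − (46.95) = 9.01 mV

9 mV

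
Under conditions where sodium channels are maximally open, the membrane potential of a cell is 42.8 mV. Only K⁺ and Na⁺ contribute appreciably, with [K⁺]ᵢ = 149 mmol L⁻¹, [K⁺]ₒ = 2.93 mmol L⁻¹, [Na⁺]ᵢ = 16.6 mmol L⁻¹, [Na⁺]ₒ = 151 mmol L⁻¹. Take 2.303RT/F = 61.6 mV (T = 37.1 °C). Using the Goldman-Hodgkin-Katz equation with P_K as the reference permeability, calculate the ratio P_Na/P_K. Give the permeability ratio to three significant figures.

Let α = P_Na/P_K. GHK: Vm = 61.6·log₁₀[(Kₒ + α·Naₒ)/(Kᵢ + α·Naᵢ)].
10^(Vm/61.6) = 10^(42.8/61.6) = 4.9523
So 4.9523·(Kᵢ + α·Naᵢ) = Kₒ + α·Naₒ → α = (4.9523·149.0 − 2.93) / (151.0 − 4.9523·16.6)
α = (737.9 − 2.93) / (151.0 − 82.21) = 735/68.79 = 10.68

10.7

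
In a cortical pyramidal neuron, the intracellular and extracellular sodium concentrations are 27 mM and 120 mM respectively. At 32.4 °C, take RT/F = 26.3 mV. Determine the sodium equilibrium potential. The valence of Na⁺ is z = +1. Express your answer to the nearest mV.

E = (26.3/z) · ln([Na⁺]_out/[Na⁺]_in) with z = +1.
= (26.3/1) · ln(120/27) = 26.30 · ln(4.444)
= 26.30 · (1.4917) = 39.23 mV

39 mV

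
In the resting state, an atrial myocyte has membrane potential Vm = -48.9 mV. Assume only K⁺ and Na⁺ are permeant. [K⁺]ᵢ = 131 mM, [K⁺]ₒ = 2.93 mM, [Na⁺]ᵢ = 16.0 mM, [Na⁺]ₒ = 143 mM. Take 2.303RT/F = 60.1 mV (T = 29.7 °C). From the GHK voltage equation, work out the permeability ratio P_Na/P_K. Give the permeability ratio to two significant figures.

Let α = P_Na/P_K. GHK: Vm = 60.1·log₁₀[(Kₒ + α·Naₒ)/(Kᵢ + α·Naᵢ)].
10^(Vm/60.1) = 10^(-48.9/60.1) = 0.15359
So 0.15359·(Kᵢ + α·Naᵢ) = Kₒ + α·Naₒ → α = (0.15359·131.0 − 2.93) / (143.0 − 0.15359·16.0)
α = (20.12 − 2.93) / (143.0 − 2.457) = 17.19/140.5 = 0.1223

0.12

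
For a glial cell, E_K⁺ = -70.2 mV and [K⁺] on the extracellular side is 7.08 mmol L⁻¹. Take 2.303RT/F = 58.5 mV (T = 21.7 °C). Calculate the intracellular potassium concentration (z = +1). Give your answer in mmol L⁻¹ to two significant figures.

110 mmol L⁻¹

Nernst: E = (58.5/1) · log₁₀([out]/[in]), so log₁₀([out]/[in]) = -70.2 × 1 / 58.5 = -1.2000.
[out]/[in] = 10^(-1.2000) = 0.0631.
[in] = 7.08 / 0.0631 = 112.2 mmol L⁻¹.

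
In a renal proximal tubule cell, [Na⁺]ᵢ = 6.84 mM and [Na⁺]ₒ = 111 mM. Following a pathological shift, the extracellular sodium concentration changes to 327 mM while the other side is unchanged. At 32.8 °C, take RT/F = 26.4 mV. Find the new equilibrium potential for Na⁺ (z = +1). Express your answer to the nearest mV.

102 mV

After the shift: [Na⁺]_out = 327, [Na⁺]_in = 6.84 mM.
E_new = (26.4/1)·ln(327/6.84) = 26.40 · (3.8672) = 102.09 mV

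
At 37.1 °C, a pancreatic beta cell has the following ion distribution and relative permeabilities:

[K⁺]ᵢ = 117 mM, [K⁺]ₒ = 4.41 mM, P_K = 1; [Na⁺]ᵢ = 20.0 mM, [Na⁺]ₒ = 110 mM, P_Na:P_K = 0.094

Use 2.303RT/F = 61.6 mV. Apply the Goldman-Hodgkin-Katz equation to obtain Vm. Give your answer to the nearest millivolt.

Vm = 61.6 · log₁₀[(Σ P·[cation]ₒ + Σ P·[anion]ᵢ) / (Σ P·[cation]ᵢ + Σ P·[anion]ₒ)]
Numerator = 1×4.41 + 0.094×110 = 14.75
Denominator = 1×117 + 0.094×20.0 = 118.9
Vm = 61.6 · log₁₀(0.12407) = 61.6 × (-0.9063) = -55.83 mV

-56 mV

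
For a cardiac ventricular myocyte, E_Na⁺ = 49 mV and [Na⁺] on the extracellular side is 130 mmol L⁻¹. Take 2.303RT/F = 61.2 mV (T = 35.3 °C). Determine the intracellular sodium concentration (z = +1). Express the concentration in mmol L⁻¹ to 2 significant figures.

Nernst: E = (61.2/1) · log₁₀([out]/[in]), so log₁₀([out]/[in]) = 49.0 × 1 / 61.2 = 0.8007.
[out]/[in] = 10^(0.8007) = 6.319.
[in] = 130 / 6.319 = 20.57 mmol L⁻¹.

21 mmol L⁻¹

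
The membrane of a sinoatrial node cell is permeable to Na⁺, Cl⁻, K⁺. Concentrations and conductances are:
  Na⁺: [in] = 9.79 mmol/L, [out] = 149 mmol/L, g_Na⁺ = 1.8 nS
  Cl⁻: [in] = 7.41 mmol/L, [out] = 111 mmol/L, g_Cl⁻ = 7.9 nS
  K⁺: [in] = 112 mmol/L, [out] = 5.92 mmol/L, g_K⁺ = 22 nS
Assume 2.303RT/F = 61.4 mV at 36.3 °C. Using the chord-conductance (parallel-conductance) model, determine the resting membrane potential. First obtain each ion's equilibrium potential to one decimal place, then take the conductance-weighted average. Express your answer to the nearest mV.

-68 mV

E_Na⁺ = (61.4/1)·log₁₀(149/9.79) = 72.6 mV
E_Cl⁻ = (61.4/-1)·log₁₀(111/7.41) = -72.2 mV
E_K⁺ = (61.4/1)·log₁₀(5.92/112) = -78.4 mV
Vm = (Σ gᵢEᵢ)/(Σ gᵢ) = (1.8·72.6 + 7.9·-72.2 + 22·-78.4) / (1.8 + 7.9 + 22)
= -2164.50 / 31.7 = -68.28 mV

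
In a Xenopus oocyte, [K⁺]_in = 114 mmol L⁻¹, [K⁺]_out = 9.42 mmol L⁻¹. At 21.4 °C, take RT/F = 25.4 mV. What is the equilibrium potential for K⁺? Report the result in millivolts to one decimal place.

E = (25.4/z) · ln([K⁺]_out/[K⁺]_in) with z = +1.
= (25.4/1) · ln(9.42/114) = 25.40 · ln(0.08263)
= 25.40 · (-2.4934) = -63.33 mV

-63.3 mV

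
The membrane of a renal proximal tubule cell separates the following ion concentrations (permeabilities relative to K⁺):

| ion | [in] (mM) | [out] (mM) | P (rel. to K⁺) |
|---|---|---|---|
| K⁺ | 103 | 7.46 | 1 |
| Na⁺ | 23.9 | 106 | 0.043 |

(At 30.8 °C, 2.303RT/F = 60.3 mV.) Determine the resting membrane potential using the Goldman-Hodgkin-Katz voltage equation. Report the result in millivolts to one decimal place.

Vm = 60.3 · log₁₀[(Σ P·[cation]ₒ + Σ P·[anion]ᵢ) / (Σ P·[cation]ᵢ + Σ P·[anion]ₒ)]
Numerator = 1×7.46 + 0.043×106 = 12.02
Denominator = 1×103 + 0.043×23.9 = 104
Vm = 60.3 · log₁₀(0.11553) = 60.3 × (-0.9373) = -56.52 mV

-56.5 mV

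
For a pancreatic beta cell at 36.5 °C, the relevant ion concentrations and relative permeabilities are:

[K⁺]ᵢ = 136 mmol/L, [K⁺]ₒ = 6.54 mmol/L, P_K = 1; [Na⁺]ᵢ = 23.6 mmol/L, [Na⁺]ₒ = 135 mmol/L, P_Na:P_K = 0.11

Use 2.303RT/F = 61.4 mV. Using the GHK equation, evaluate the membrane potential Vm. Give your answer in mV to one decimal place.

Vm = 61.4 · log₁₀[(Σ P·[cation]ₒ + Σ P·[anion]ᵢ) / (Σ P·[cation]ᵢ + Σ P·[anion]ₒ)]
Numerator = 1×6.54 + 0.11×135 = 21.39
Denominator = 1×136 + 0.11×23.6 = 138.6
Vm = 61.4 · log₁₀(0.15433) = 61.4 × (-0.8115) = -49.83 mV

-49.8 mV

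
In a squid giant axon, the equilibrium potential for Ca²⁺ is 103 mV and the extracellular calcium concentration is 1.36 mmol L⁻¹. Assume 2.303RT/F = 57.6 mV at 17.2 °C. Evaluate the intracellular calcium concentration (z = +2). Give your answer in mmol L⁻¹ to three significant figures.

Nernst: E = (57.6/2) · log₁₀([out]/[in]), so log₁₀([out]/[in]) = 103.0 × 2 / 57.6 = 3.5764.
[out]/[in] = 10^(3.5764) = 3770.
[in] = 1.36 / 3770 = 0.0003607 mmol L⁻¹.

0.000361 mmol L⁻¹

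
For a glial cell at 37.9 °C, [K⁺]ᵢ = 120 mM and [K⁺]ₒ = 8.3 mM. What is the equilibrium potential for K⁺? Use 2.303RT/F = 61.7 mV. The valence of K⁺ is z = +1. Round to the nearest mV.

-72 mV

E = (61.7/z) · log₁₀([K⁺]_out/[K⁺]_in) with z = +1.
= (61.7/1) · log₁₀(8.3/120) = 61.70 · log₁₀(0.06917)
= 61.70 · (-1.1601) = -71.58 mV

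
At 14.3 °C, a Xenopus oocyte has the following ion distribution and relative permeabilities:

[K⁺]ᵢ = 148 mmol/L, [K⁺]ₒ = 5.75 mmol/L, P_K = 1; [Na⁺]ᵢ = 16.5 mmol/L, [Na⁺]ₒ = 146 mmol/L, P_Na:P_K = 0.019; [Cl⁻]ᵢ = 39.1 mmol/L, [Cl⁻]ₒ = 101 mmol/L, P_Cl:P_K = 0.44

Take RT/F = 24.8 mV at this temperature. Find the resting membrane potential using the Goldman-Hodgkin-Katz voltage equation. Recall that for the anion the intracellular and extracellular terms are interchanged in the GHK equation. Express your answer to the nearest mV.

Vm = 24.8 · ln[(Σ P·[cation]ₒ + Σ P·[anion]ᵢ) / (Σ P·[cation]ᵢ + Σ P·[anion]ₒ)]
Numerator = 1×5.75 + 0.019×146 + 0.44×39.1 = 25.73
Denominator = 1×148 + 0.019×16.5 + 0.44×101 = 192.8
Vm = 24.8 · ln(0.13348) = 24.8 × (-2.0138) = -49.94 mV

-50 mV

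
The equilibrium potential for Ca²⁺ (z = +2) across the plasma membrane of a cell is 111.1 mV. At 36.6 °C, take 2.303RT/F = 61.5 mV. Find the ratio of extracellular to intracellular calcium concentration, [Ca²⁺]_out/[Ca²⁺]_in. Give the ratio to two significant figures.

4100

log₁₀([out]/[in]) = E·z/(61.5) = 111.1 × 2 / 61.5 = 3.6130
[out]/[in] = 10^(3.6130) = 4102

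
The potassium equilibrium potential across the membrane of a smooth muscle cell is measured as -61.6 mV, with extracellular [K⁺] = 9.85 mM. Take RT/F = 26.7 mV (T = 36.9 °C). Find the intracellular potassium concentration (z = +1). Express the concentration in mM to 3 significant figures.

Nernst: E = (26.7/1) · ln([out]/[in]), so ln([out]/[in]) = -61.6 × 1 / 26.7 = -2.3071.
[out]/[in] = e^(-2.3071) = 0.09955.
[in] = 9.85 / 0.09955 = 98.95 mM.

98.9 mM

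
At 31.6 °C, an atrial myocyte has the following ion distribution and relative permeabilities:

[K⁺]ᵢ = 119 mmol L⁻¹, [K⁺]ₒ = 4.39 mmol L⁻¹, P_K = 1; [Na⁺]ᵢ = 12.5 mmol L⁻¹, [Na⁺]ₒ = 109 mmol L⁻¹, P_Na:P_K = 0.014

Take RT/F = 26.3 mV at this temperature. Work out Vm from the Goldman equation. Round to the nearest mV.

Vm = 26.3 · ln[(Σ P·[cation]ₒ + Σ P·[anion]ᵢ) / (Σ P·[cation]ᵢ + Σ P·[anion]ₒ)]
Numerator = 1×4.39 + 0.014×109 = 5.916
Denominator = 1×119 + 0.014×12.5 = 119.2
Vm = 26.3 · ln(0.049641) = 26.3 × (-3.0029) = -78.98 mV

-79 mV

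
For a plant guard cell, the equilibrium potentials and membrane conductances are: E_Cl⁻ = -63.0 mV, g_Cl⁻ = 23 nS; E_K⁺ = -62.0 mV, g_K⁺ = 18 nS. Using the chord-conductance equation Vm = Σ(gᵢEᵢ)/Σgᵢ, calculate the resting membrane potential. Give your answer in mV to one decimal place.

Σ gᵢEᵢ = 23·(-63.0) + 18·(-62.0) = -2565.00
Σ gᵢ = 23 + 18 = 41
Vm = -2565.00 / 41 = -62.56 mV

-62.6 mV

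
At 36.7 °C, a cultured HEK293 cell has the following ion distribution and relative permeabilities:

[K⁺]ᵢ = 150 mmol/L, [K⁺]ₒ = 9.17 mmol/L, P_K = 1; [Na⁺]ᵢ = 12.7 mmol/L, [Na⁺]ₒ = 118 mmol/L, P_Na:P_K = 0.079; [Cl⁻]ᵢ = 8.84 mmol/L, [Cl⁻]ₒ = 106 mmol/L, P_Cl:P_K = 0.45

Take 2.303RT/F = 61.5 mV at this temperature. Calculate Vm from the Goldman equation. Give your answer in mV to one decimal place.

-58.2 mV

Vm = 61.5 · log₁₀[(Σ P·[cation]ₒ + Σ P·[anion]ᵢ) / (Σ P·[cation]ᵢ + Σ P·[anion]ₒ)]
Numerator = 1×9.17 + 0.079×118 + 0.45×8.84 = 22.47
Denominator = 1×150 + 0.079×12.7 + 0.45×106 = 198.7
Vm = 61.5 · log₁₀(0.11308) = 61.5 × (-0.9466) = -58.22 mV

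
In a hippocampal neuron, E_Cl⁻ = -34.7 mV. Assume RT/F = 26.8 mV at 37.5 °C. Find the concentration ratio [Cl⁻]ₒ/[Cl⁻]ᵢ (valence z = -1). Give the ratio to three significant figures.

3.65

ln([out]/[in]) = E·z/(26.8) = -34.7 × -1 / 26.8 = 1.2948
[out]/[in] = e^(1.2948) = 3.65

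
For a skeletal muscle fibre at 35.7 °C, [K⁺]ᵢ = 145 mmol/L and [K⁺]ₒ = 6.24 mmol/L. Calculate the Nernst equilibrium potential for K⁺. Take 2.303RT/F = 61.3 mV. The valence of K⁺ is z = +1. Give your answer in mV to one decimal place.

-83.7 mV

E = (61.3/z) · log₁₀([K⁺]_out/[K⁺]_in) with z = +1.
= (61.3/1) · log₁₀(6.24/145) = 61.30 · log₁₀(0.04303)
= 61.30 · (-1.3662) = -83.75 mV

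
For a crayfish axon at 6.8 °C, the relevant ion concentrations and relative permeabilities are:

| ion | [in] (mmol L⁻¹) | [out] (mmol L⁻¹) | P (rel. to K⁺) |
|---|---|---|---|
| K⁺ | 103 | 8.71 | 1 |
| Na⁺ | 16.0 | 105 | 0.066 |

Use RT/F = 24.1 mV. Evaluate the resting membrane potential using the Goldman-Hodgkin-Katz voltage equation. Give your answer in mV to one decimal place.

Vm = 24.1 · ln[(Σ P·[cation]ₒ + Σ P·[anion]ᵢ) / (Σ P·[cation]ᵢ + Σ P·[anion]ₒ)]
Numerator = 1×8.71 + 0.066×105 = 15.64
Denominator = 1×103 + 0.066×16.0 = 104.1
Vm = 24.1 · ln(0.1503) = 24.1 × (-1.8951) = -45.67 mV

-45.7 mV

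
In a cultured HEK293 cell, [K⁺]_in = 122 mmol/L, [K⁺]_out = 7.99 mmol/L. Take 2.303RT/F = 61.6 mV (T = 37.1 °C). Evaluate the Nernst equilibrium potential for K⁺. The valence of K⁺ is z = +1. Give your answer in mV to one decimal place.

-72.9 mV

E = (61.6/z) · log₁₀([K⁺]_out/[K⁺]_in) with z = +1.
= (61.6/1) · log₁₀(7.99/122) = 61.60 · log₁₀(0.06549)
= 61.60 · (-1.1838) = -72.92 mV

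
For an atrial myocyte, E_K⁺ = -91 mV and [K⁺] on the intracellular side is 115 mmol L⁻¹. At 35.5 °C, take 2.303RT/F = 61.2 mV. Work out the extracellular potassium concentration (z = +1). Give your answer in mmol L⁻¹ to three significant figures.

3.75 mmol L⁻¹

Nernst: E = (61.2/1) · log₁₀([out]/[in]), so log₁₀([out]/[in]) = -91.0 × 1 / 61.2 = -1.4869.
[out]/[in] = 10^(-1.4869) = 0.03259.
[out] = 0.03259 × 115 = 3.748 mmol L⁻¹.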